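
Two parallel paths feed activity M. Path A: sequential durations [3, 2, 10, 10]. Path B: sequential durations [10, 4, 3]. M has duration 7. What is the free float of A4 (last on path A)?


ES(A4) = sum of predecessors on chain A = 15
EF(A4) = ES + duration = 15 + 10 = 25
Successor of A4 is M. ES(M) = max(sum(A), sum(B)) = max(25, 17) = 25
Free float = ES(successor) - EF(current) = 25 - 25 = 0

0


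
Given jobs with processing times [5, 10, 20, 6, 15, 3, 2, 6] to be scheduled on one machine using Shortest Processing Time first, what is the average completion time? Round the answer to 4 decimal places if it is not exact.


Sort jobs by processing time (SPT order): [2, 3, 5, 6, 6, 10, 15, 20]
Compute completion times sequentially:
  Job 1: processing = 2, completes at 2
  Job 2: processing = 3, completes at 5
  Job 3: processing = 5, completes at 10
  Job 4: processing = 6, completes at 16
  Job 5: processing = 6, completes at 22
  Job 6: processing = 10, completes at 32
  Job 7: processing = 15, completes at 47
  Job 8: processing = 20, completes at 67
Sum of completion times = 201
Average completion time = 201/8 = 25.125

25.125


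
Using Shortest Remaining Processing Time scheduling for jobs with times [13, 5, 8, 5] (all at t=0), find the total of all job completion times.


Since all jobs arrive at t=0, SRPT equals SPT ordering.
SPT order: [5, 5, 8, 13]
Completion times:
  Job 1: p=5, C=5
  Job 2: p=5, C=10
  Job 3: p=8, C=18
  Job 4: p=13, C=31
Total completion time = 5 + 10 + 18 + 31 = 64

64


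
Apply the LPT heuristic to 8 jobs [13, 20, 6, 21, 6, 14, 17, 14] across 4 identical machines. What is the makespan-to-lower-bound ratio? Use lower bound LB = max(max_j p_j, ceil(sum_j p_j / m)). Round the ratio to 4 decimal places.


LPT order: [21, 20, 17, 14, 14, 13, 6, 6]
Machine loads after assignment: [27, 26, 30, 28]
LPT makespan = 30
Lower bound = max(max_job, ceil(total/4)) = max(21, 28) = 28
Ratio = 30 / 28 = 1.0714

1.0714


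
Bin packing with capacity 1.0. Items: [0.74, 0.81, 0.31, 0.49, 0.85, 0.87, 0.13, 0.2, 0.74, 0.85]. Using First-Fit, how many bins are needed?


Place items sequentially using First-Fit:
  Item 0.74 -> new Bin 1
  Item 0.81 -> new Bin 2
  Item 0.31 -> new Bin 3
  Item 0.49 -> Bin 3 (now 0.8)
  Item 0.85 -> new Bin 4
  Item 0.87 -> new Bin 5
  Item 0.13 -> Bin 1 (now 0.87)
  Item 0.2 -> Bin 3 (now 1.0)
  Item 0.74 -> new Bin 6
  Item 0.85 -> new Bin 7
Total bins used = 7

7


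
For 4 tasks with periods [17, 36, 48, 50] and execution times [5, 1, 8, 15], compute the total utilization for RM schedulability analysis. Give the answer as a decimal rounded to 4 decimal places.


Compute individual utilizations (exact fractions):
  Task 1: C/T = 5/17 (approx. 0.2941)
  Task 2: C/T = 1/36 (approx. 0.0278)
  Task 3: C/T = 8/48 = 1/6 (approx. 0.1667)
  Task 4: C/T = 15/50 = 3/10 (approx. 0.3)
Total utilization U = 5/17 + 1/36 + 1/6 + 3/10 = 2413/3060
Rounded to 4 decimal places: U = 0.7886
RM (Liu & Layland) bound for 4 tasks = 0.756828; compare with U = 2413/3060 (approx. 0.788562)
bound < U <= 1, so the RM sufficient condition is not met (inconclusive; an exact test such as response-time analysis is needed).

0.7886


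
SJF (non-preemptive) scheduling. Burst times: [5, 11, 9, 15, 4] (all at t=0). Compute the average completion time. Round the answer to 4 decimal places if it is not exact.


SJF order (ascending): [4, 5, 9, 11, 15]
Completion times:
  Job 1: burst=4, C=4
  Job 2: burst=5, C=9
  Job 3: burst=9, C=18
  Job 4: burst=11, C=29
  Job 5: burst=15, C=44
Average completion = 104/5 = 20.8

20.8


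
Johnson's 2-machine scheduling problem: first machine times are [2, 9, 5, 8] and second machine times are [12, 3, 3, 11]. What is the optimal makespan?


Apply Johnson's rule:
  Group 1 (a <= b): [(1, 2, 12), (4, 8, 11)]
  Group 2 (a > b): [(2, 9, 3), (3, 5, 3)]
Optimal job order: [1, 4, 2, 3]
Schedule:
  Job 1: M1 done at 2, M2 done at 14
  Job 4: M1 done at 10, M2 done at 25
  Job 2: M1 done at 19, M2 done at 28
  Job 3: M1 done at 24, M2 done at 31
Makespan = 31

31


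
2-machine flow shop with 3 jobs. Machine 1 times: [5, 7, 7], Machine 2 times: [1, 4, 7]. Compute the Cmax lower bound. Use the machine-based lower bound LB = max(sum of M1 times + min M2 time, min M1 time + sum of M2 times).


LB1 = sum(M1 times) + min(M2 times) = 19 + 1 = 20
LB2 = min(M1 times) + sum(M2 times) = 5 + 12 = 17
Lower bound = max(LB1, LB2) = max(20, 17) = 20

20


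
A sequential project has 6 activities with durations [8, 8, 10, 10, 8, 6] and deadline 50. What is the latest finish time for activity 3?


LF(activity 3) = deadline - sum of successor durations
Successors: activities 4 through 6 with durations [10, 8, 6]
Sum of successor durations = 24
LF = 50 - 24 = 26

26


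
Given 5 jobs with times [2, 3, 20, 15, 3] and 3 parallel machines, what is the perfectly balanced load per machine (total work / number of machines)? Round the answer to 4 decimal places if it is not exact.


Total processing time = 2 + 3 + 20 + 15 + 3 = 43
Number of machines = 3
Ideal balanced load = 43 / 3 = 14.3333

14.3333


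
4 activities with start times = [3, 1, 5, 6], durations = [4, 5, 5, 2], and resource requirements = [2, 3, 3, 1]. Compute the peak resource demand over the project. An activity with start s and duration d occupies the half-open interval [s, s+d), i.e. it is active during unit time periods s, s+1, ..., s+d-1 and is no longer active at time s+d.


Each activity i is active on [start_i, start_i + duration_i).
Compute total resource usage per time slot:
  t=0: active resources = [], total = 0
  t=1: active resources = [3], total = 3
  t=2: active resources = [3], total = 3
  t=3: active resources = [2, 3], total = 5
  t=4: active resources = [2, 3], total = 5
  t=5: active resources = [2, 3, 3], total = 8
  t=6: active resources = [2, 3, 1], total = 6
  t=7: active resources = [3, 1], total = 4
  t=8: active resources = [3], total = 3
  t=9: active resources = [3], total = 3
Peak resource demand = 8

8


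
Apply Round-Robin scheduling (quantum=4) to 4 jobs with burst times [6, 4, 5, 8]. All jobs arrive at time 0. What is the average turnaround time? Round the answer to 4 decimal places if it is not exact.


Time quantum = 4
Execution trace:
  J1 runs 4 units, time = 4
  J2 runs 4 units, time = 8
  J3 runs 4 units, time = 12
  J4 runs 4 units, time = 16
  J1 runs 2 units, time = 18
  J3 runs 1 units, time = 19
  J4 runs 4 units, time = 23
Finish times: [18, 8, 19, 23]
Average turnaround = 68/4 = 17.0

17.0


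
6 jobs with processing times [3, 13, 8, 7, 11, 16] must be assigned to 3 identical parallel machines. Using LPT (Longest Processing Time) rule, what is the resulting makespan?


Sort jobs in decreasing order (LPT): [16, 13, 11, 8, 7, 3]
Assign each job to the least loaded machine:
  Machine 1: jobs [16, 3], load = 19
  Machine 2: jobs [13, 7], load = 20
  Machine 3: jobs [11, 8], load = 19
Makespan = max load = 20

20


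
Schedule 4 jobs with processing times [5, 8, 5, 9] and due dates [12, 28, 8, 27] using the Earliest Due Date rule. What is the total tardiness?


Sort by due date (EDD order): [(5, 8), (5, 12), (9, 27), (8, 28)]
Compute completion times and tardiness:
  Job 1: p=5, d=8, C=5, tardiness=max(0,5-8)=0
  Job 2: p=5, d=12, C=10, tardiness=max(0,10-12)=0
  Job 3: p=9, d=27, C=19, tardiness=max(0,19-27)=0
  Job 4: p=8, d=28, C=27, tardiness=max(0,27-28)=0
Total tardiness = 0

0


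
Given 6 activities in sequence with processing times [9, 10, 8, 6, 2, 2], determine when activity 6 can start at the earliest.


Activity 6 starts after activities 1 through 5 complete.
Predecessor durations: [9, 10, 8, 6, 2]
ES = 9 + 10 + 8 + 6 + 2 = 35

35


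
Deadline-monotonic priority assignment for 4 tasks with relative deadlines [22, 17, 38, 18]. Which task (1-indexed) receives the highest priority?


Sort tasks by relative deadline (ascending):
  Task 2: deadline = 17
  Task 4: deadline = 18
  Task 1: deadline = 22
  Task 3: deadline = 38
Priority order (highest first): [2, 4, 1, 3]
Highest priority task = 2

2


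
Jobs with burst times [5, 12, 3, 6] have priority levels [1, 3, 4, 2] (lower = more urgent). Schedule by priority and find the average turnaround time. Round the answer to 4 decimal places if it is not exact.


Sort by priority (ascending = highest first):
Order: [(1, 5), (2, 6), (3, 12), (4, 3)]
Completion times:
  Priority 1, burst=5, C=5
  Priority 2, burst=6, C=11
  Priority 3, burst=12, C=23
  Priority 4, burst=3, C=26
Average turnaround = 65/4 = 16.25

16.25


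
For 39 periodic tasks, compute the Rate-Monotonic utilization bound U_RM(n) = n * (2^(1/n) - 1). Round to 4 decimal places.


Compute 2^(1/39) = 1.0179318843
Subtract 1: 1.0179318843 - 1 = 0.0179318843
Multiply by n: 39 * 0.0179318843 = 0.6993434877
Round to 4 dp: 0.6993

0.6993


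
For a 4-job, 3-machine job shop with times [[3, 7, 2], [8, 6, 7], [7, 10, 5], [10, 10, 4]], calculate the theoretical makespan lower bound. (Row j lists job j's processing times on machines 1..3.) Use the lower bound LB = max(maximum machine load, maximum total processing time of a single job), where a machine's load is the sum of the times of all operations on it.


Machine loads:
  Machine 1: 3 + 8 + 7 + 10 = 28
  Machine 2: 7 + 6 + 10 + 10 = 33
  Machine 3: 2 + 7 + 5 + 4 = 18
Max machine load = 33
Job totals:
  Job 1: 12
  Job 2: 21
  Job 3: 22
  Job 4: 24
Max job total = 24
Lower bound = max(33, 24) = 33

33


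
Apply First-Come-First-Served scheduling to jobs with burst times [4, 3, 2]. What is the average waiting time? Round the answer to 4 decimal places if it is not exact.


FCFS order (as given): [4, 3, 2]
Waiting times:
  Job 1: wait = 0
  Job 2: wait = 4
  Job 3: wait = 7
Sum of waiting times = 11
Average waiting time = 11/3 = 3.6667

3.6667


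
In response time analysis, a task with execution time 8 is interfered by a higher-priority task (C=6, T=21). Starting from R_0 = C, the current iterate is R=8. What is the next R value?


R_next = C + ceil(R_prev / T_hp) * C_hp
ceil(8 / 21) = ceil(0.381) = 1
Interference = 1 * 6 = 6
R_next = 8 + 6 = 14

14


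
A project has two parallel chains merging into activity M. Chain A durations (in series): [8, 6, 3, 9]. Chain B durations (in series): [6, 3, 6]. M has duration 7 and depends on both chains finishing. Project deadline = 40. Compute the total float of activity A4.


Forward pass: ES(A4) = sum of predecessors on chain A = 17
EF = ES + duration = 17 + 9 = 26
Backward pass: LF(M) = deadline = 40; LS(M) = 40 - 7 = 33
LF(A4) = LS(M) - sum(successors on chain A) = 33 - 0 = 33
LS = LF - duration = 33 - 9 = 24
Total float = LS - ES = 24 - 17 = 7

7


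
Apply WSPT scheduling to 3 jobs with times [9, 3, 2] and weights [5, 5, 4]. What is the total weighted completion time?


Compute p/w ratios and sort ascending (WSPT): [(2, 4), (3, 5), (9, 5)]
Compute weighted completion times:
  Job (p=2,w=4): C=2, w*C=4*2=8
  Job (p=3,w=5): C=5, w*C=5*5=25
  Job (p=9,w=5): C=14, w*C=5*14=70
Total weighted completion time = 103

103


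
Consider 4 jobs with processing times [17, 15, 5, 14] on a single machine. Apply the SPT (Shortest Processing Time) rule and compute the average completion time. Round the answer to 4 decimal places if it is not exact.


Sort jobs by processing time (SPT order): [5, 14, 15, 17]
Compute completion times sequentially:
  Job 1: processing = 5, completes at 5
  Job 2: processing = 14, completes at 19
  Job 3: processing = 15, completes at 34
  Job 4: processing = 17, completes at 51
Sum of completion times = 109
Average completion time = 109/4 = 27.25

27.25


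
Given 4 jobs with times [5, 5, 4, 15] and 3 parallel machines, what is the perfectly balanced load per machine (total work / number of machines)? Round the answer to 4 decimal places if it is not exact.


Total processing time = 5 + 5 + 4 + 15 = 29
Number of machines = 3
Ideal balanced load = 29 / 3 = 9.6667

9.6667


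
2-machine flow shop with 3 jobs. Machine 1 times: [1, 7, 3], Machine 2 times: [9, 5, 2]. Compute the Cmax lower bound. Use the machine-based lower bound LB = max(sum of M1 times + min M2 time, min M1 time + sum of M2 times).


LB1 = sum(M1 times) + min(M2 times) = 11 + 2 = 13
LB2 = min(M1 times) + sum(M2 times) = 1 + 16 = 17
Lower bound = max(LB1, LB2) = max(13, 17) = 17

17


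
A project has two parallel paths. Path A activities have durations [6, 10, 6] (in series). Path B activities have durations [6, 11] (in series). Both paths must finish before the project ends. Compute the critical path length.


Path A total = 6 + 10 + 6 = 22
Path B total = 6 + 11 = 17
Critical path = longest path = max(22, 17) = 22

22


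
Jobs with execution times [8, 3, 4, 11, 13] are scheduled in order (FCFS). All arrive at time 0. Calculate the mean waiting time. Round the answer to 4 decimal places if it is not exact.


FCFS order (as given): [8, 3, 4, 11, 13]
Waiting times:
  Job 1: wait = 0
  Job 2: wait = 8
  Job 3: wait = 11
  Job 4: wait = 15
  Job 5: wait = 26
Sum of waiting times = 60
Average waiting time = 60/5 = 12.0

12.0


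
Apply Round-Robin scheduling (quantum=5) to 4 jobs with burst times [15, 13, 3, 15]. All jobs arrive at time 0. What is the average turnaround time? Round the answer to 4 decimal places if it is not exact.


Time quantum = 5
Execution trace:
  J1 runs 5 units, time = 5
  J2 runs 5 units, time = 10
  J3 runs 3 units, time = 13
  J4 runs 5 units, time = 18
  J1 runs 5 units, time = 23
  J2 runs 5 units, time = 28
  J4 runs 5 units, time = 33
  J1 runs 5 units, time = 38
  J2 runs 3 units, time = 41
  J4 runs 5 units, time = 46
Finish times: [38, 41, 13, 46]
Average turnaround = 138/4 = 34.5

34.5


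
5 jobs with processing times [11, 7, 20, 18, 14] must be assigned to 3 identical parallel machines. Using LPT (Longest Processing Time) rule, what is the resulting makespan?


Sort jobs in decreasing order (LPT): [20, 18, 14, 11, 7]
Assign each job to the least loaded machine:
  Machine 1: jobs [20], load = 20
  Machine 2: jobs [18, 7], load = 25
  Machine 3: jobs [14, 11], load = 25
Makespan = max load = 25

25


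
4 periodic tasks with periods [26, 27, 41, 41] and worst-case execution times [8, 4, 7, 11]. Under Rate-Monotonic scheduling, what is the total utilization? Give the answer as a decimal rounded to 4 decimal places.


Compute individual utilizations (exact fractions):
  Task 1: C/T = 8/26 = 4/13 (approx. 0.3077)
  Task 2: C/T = 4/27 (approx. 0.1481)
  Task 3: C/T = 7/41 (approx. 0.1707)
  Task 4: C/T = 11/41 (approx. 0.2683)
Total utilization U = 4/13 + 4/27 + 7/41 + 11/41 = 12878/14391
Rounded to 4 decimal places: U = 0.8949
RM (Liu & Layland) bound for 4 tasks = 0.756828; compare with U = 12878/14391 (approx. 0.894865)
bound < U <= 1, so the RM sufficient condition is not met (inconclusive; an exact test such as response-time analysis is needed).

0.8949


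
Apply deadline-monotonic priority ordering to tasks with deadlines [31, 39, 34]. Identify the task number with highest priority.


Sort tasks by relative deadline (ascending):
  Task 1: deadline = 31
  Task 3: deadline = 34
  Task 2: deadline = 39
Priority order (highest first): [1, 3, 2]
Highest priority task = 1

1


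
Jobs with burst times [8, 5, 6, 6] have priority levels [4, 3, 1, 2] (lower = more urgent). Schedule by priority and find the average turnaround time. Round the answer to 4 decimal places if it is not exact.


Sort by priority (ascending = highest first):
Order: [(1, 6), (2, 6), (3, 5), (4, 8)]
Completion times:
  Priority 1, burst=6, C=6
  Priority 2, burst=6, C=12
  Priority 3, burst=5, C=17
  Priority 4, burst=8, C=25
Average turnaround = 60/4 = 15.0

15.0


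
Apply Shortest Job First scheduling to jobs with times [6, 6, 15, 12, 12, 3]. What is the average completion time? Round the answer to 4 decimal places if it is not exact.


SJF order (ascending): [3, 6, 6, 12, 12, 15]
Completion times:
  Job 1: burst=3, C=3
  Job 2: burst=6, C=9
  Job 3: burst=6, C=15
  Job 4: burst=12, C=27
  Job 5: burst=12, C=39
  Job 6: burst=15, C=54
Average completion = 147/6 = 24.5

24.5


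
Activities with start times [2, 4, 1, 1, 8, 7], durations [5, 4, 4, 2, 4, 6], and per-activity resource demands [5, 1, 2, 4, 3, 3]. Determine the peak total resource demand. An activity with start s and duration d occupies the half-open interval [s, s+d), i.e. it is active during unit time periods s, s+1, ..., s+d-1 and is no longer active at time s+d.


Each activity i is active on [start_i, start_i + duration_i).
Compute total resource usage per time slot:
  t=0: active resources = [], total = 0
  t=1: active resources = [2, 4], total = 6
  t=2: active resources = [5, 2, 4], total = 11
  t=3: active resources = [5, 2], total = 7
  t=4: active resources = [5, 1, 2], total = 8
  t=5: active resources = [5, 1], total = 6
  t=6: active resources = [5, 1], total = 6
  t=7: active resources = [1, 3], total = 4
  t=8: active resources = [3, 3], total = 6
  t=9: active resources = [3, 3], total = 6
  t=10: active resources = [3, 3], total = 6
  t=11: active resources = [3, 3], total = 6
  t=12: active resources = [3], total = 3
Peak resource demand = 11

11


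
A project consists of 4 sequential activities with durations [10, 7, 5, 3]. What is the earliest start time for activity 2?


Activity 2 starts after activities 1 through 1 complete.
Predecessor durations: [10]
ES = 10 = 10

10


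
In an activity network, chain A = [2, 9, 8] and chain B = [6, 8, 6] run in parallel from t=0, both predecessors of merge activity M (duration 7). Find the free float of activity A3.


ES(A3) = sum of predecessors on chain A = 11
EF(A3) = ES + duration = 11 + 8 = 19
Successor of A3 is M. ES(M) = max(sum(A), sum(B)) = max(19, 20) = 20
Free float = ES(successor) - EF(current) = 20 - 19 = 1

1


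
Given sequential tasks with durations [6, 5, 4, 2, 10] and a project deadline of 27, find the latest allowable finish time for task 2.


LF(activity 2) = deadline - sum of successor durations
Successors: activities 3 through 5 with durations [4, 2, 10]
Sum of successor durations = 16
LF = 27 - 16 = 11

11


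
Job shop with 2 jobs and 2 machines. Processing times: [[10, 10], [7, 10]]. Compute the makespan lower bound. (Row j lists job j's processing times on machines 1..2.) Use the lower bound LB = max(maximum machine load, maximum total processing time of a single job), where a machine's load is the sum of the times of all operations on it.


Machine loads:
  Machine 1: 10 + 7 = 17
  Machine 2: 10 + 10 = 20
Max machine load = 20
Job totals:
  Job 1: 20
  Job 2: 17
Max job total = 20
Lower bound = max(20, 20) = 20

20


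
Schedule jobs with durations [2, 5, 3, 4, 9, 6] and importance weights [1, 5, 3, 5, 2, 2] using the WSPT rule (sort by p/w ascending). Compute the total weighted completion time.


Compute p/w ratios and sort ascending (WSPT): [(4, 5), (5, 5), (3, 3), (2, 1), (6, 2), (9, 2)]
Compute weighted completion times:
  Job (p=4,w=5): C=4, w*C=5*4=20
  Job (p=5,w=5): C=9, w*C=5*9=45
  Job (p=3,w=3): C=12, w*C=3*12=36
  Job (p=2,w=1): C=14, w*C=1*14=14
  Job (p=6,w=2): C=20, w*C=2*20=40
  Job (p=9,w=2): C=29, w*C=2*29=58
Total weighted completion time = 213

213


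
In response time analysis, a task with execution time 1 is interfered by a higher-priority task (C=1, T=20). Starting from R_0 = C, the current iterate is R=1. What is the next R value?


R_next = C + ceil(R_prev / T_hp) * C_hp
ceil(1 / 20) = ceil(0.05) = 1
Interference = 1 * 1 = 1
R_next = 1 + 1 = 2

2


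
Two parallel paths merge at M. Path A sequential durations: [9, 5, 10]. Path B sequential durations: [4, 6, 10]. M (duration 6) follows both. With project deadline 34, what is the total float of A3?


Forward pass: ES(A3) = sum of predecessors on chain A = 14
EF = ES + duration = 14 + 10 = 24
Backward pass: LF(M) = deadline = 34; LS(M) = 34 - 6 = 28
LF(A3) = LS(M) - sum(successors on chain A) = 28 - 0 = 28
LS = LF - duration = 28 - 10 = 18
Total float = LS - ES = 18 - 14 = 4

4


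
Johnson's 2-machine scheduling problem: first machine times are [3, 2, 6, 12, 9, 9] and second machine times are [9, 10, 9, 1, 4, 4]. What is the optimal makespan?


Apply Johnson's rule:
  Group 1 (a <= b): [(2, 2, 10), (1, 3, 9), (3, 6, 9)]
  Group 2 (a > b): [(5, 9, 4), (6, 9, 4), (4, 12, 1)]
Optimal job order: [2, 1, 3, 5, 6, 4]
Schedule:
  Job 2: M1 done at 2, M2 done at 12
  Job 1: M1 done at 5, M2 done at 21
  Job 3: M1 done at 11, M2 done at 30
  Job 5: M1 done at 20, M2 done at 34
  Job 6: M1 done at 29, M2 done at 38
  Job 4: M1 done at 41, M2 done at 42
Makespan = 42

42


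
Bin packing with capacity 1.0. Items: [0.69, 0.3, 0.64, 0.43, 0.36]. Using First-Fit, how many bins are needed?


Place items sequentially using First-Fit:
  Item 0.69 -> new Bin 1
  Item 0.3 -> Bin 1 (now 0.99)
  Item 0.64 -> new Bin 2
  Item 0.43 -> new Bin 3
  Item 0.36 -> Bin 2 (now 1.0)
Total bins used = 3

3


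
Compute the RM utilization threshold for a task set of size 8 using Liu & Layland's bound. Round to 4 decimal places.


Compute 2^(1/8) = 1.0905077327
Subtract 1: 1.0905077327 - 1 = 0.0905077327
Multiply by n: 8 * 0.0905077327 = 0.7240618616
Round to 4 dp: 0.7241

0.7241


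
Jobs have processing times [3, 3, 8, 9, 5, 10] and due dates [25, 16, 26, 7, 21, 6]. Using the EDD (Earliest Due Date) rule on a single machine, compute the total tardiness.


Sort by due date (EDD order): [(10, 6), (9, 7), (3, 16), (5, 21), (3, 25), (8, 26)]
Compute completion times and tardiness:
  Job 1: p=10, d=6, C=10, tardiness=max(0,10-6)=4
  Job 2: p=9, d=7, C=19, tardiness=max(0,19-7)=12
  Job 3: p=3, d=16, C=22, tardiness=max(0,22-16)=6
  Job 4: p=5, d=21, C=27, tardiness=max(0,27-21)=6
  Job 5: p=3, d=25, C=30, tardiness=max(0,30-25)=5
  Job 6: p=8, d=26, C=38, tardiness=max(0,38-26)=12
Total tardiness = 45

45


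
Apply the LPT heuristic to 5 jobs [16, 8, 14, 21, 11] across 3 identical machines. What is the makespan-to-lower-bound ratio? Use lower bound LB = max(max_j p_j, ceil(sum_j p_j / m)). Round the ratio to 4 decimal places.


LPT order: [21, 16, 14, 11, 8]
Machine loads after assignment: [21, 24, 25]
LPT makespan = 25
Lower bound = max(max_job, ceil(total/3)) = max(21, 24) = 24
Ratio = 25 / 24 = 1.0417

1.0417


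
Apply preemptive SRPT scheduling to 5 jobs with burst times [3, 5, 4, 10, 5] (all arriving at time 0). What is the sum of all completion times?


Since all jobs arrive at t=0, SRPT equals SPT ordering.
SPT order: [3, 4, 5, 5, 10]
Completion times:
  Job 1: p=3, C=3
  Job 2: p=4, C=7
  Job 3: p=5, C=12
  Job 4: p=5, C=17
  Job 5: p=10, C=27
Total completion time = 3 + 7 + 12 + 17 + 27 = 66

66


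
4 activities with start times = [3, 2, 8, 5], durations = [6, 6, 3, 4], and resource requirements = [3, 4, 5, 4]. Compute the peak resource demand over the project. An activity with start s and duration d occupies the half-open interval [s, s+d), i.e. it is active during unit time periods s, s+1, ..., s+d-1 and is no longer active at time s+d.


Each activity i is active on [start_i, start_i + duration_i).
Compute total resource usage per time slot:
  t=0: active resources = [], total = 0
  t=1: active resources = [], total = 0
  t=2: active resources = [4], total = 4
  t=3: active resources = [3, 4], total = 7
  t=4: active resources = [3, 4], total = 7
  t=5: active resources = [3, 4, 4], total = 11
  t=6: active resources = [3, 4, 4], total = 11
  t=7: active resources = [3, 4, 4], total = 11
  t=8: active resources = [3, 5, 4], total = 12
  t=9: active resources = [5], total = 5
  t=10: active resources = [5], total = 5
Peak resource demand = 12

12


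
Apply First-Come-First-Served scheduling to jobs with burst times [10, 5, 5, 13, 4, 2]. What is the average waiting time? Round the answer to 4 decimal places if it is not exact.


FCFS order (as given): [10, 5, 5, 13, 4, 2]
Waiting times:
  Job 1: wait = 0
  Job 2: wait = 10
  Job 3: wait = 15
  Job 4: wait = 20
  Job 5: wait = 33
  Job 6: wait = 37
Sum of waiting times = 115
Average waiting time = 115/6 = 19.1667

19.1667


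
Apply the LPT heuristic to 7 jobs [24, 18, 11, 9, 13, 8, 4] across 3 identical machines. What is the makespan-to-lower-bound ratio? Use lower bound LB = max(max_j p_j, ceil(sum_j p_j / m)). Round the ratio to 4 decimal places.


LPT order: [24, 18, 13, 11, 9, 8, 4]
Machine loads after assignment: [32, 27, 28]
LPT makespan = 32
Lower bound = max(max_job, ceil(total/3)) = max(24, 29) = 29
Ratio = 32 / 29 = 1.1034

1.1034


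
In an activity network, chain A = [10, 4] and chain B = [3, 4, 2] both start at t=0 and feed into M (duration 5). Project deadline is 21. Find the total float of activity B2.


Forward pass: ES(B2) = sum of predecessors on chain B = 3
EF = ES + duration = 3 + 4 = 7
Backward pass: LF(M) = deadline = 21; LS(M) = 21 - 5 = 16
LF(B2) = LS(M) - sum(successors on chain B) = 16 - 2 = 14
LS = LF - duration = 14 - 4 = 10
Total float = LS - ES = 10 - 3 = 7

7


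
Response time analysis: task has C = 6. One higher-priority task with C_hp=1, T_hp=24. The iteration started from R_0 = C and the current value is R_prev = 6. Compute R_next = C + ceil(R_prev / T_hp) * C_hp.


R_next = C + ceil(R_prev / T_hp) * C_hp
ceil(6 / 24) = ceil(0.25) = 1
Interference = 1 * 1 = 1
R_next = 6 + 1 = 7

7


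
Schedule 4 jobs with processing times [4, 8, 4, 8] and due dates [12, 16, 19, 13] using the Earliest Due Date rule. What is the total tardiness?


Sort by due date (EDD order): [(4, 12), (8, 13), (8, 16), (4, 19)]
Compute completion times and tardiness:
  Job 1: p=4, d=12, C=4, tardiness=max(0,4-12)=0
  Job 2: p=8, d=13, C=12, tardiness=max(0,12-13)=0
  Job 3: p=8, d=16, C=20, tardiness=max(0,20-16)=4
  Job 4: p=4, d=19, C=24, tardiness=max(0,24-19)=5
Total tardiness = 9

9


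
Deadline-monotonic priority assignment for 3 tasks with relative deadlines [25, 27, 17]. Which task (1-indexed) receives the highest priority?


Sort tasks by relative deadline (ascending):
  Task 3: deadline = 17
  Task 1: deadline = 25
  Task 2: deadline = 27
Priority order (highest first): [3, 1, 2]
Highest priority task = 3

3


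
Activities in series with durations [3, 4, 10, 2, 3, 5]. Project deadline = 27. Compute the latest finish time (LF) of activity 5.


LF(activity 5) = deadline - sum of successor durations
Successors: activities 6 through 6 with durations [5]
Sum of successor durations = 5
LF = 27 - 5 = 22

22


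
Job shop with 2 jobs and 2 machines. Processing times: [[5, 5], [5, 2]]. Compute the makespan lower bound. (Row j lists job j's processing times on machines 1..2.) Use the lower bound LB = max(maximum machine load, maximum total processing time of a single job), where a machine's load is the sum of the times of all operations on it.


Machine loads:
  Machine 1: 5 + 5 = 10
  Machine 2: 5 + 2 = 7
Max machine load = 10
Job totals:
  Job 1: 10
  Job 2: 7
Max job total = 10
Lower bound = max(10, 10) = 10

10


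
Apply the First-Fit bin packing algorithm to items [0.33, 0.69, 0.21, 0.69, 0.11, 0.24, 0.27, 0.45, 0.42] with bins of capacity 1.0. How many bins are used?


Place items sequentially using First-Fit:
  Item 0.33 -> new Bin 1
  Item 0.69 -> new Bin 2
  Item 0.21 -> Bin 1 (now 0.54)
  Item 0.69 -> new Bin 3
  Item 0.11 -> Bin 1 (now 0.65)
  Item 0.24 -> Bin 1 (now 0.89)
  Item 0.27 -> Bin 2 (now 0.96)
  Item 0.45 -> new Bin 4
  Item 0.42 -> Bin 4 (now 0.87)
Total bins used = 4

4


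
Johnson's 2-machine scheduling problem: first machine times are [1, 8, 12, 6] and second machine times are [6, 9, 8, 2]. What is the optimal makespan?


Apply Johnson's rule:
  Group 1 (a <= b): [(1, 1, 6), (2, 8, 9)]
  Group 2 (a > b): [(3, 12, 8), (4, 6, 2)]
Optimal job order: [1, 2, 3, 4]
Schedule:
  Job 1: M1 done at 1, M2 done at 7
  Job 2: M1 done at 9, M2 done at 18
  Job 3: M1 done at 21, M2 done at 29
  Job 4: M1 done at 27, M2 done at 31
Makespan = 31

31


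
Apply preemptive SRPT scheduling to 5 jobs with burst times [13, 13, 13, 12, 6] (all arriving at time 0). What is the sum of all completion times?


Since all jobs arrive at t=0, SRPT equals SPT ordering.
SPT order: [6, 12, 13, 13, 13]
Completion times:
  Job 1: p=6, C=6
  Job 2: p=12, C=18
  Job 3: p=13, C=31
  Job 4: p=13, C=44
  Job 5: p=13, C=57
Total completion time = 6 + 18 + 31 + 44 + 57 = 156

156


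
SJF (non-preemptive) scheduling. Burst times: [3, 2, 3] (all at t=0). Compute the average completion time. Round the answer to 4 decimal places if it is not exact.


SJF order (ascending): [2, 3, 3]
Completion times:
  Job 1: burst=2, C=2
  Job 2: burst=3, C=5
  Job 3: burst=3, C=8
Average completion = 15/3 = 5.0

5.0


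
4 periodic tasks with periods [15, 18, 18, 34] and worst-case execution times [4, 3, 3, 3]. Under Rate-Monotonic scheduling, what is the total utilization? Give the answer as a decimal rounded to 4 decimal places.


Compute individual utilizations (exact fractions):
  Task 1: C/T = 4/15 (approx. 0.2667)
  Task 2: C/T = 3/18 = 1/6 (approx. 0.1667)
  Task 3: C/T = 3/18 = 1/6 (approx. 0.1667)
  Task 4: C/T = 3/34 (approx. 0.0882)
Total utilization U = 4/15 + 1/6 + 1/6 + 3/34 = 117/170
Rounded to 4 decimal places: U = 0.6882
RM (Liu & Layland) bound for 4 tasks = 0.756828; compare with U = 117/170 (approx. 0.688235)
U <= bound, so schedulable by RM sufficient condition.

0.6882


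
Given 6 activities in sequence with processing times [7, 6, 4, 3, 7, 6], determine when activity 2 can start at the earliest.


Activity 2 starts after activities 1 through 1 complete.
Predecessor durations: [7]
ES = 7 = 7

7


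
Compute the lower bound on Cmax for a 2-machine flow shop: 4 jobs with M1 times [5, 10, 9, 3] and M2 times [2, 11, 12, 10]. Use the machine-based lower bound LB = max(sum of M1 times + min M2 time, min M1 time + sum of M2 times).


LB1 = sum(M1 times) + min(M2 times) = 27 + 2 = 29
LB2 = min(M1 times) + sum(M2 times) = 3 + 35 = 38
Lower bound = max(LB1, LB2) = max(29, 38) = 38

38


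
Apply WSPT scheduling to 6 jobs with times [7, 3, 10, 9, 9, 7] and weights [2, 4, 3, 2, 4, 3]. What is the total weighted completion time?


Compute p/w ratios and sort ascending (WSPT): [(3, 4), (9, 4), (7, 3), (10, 3), (7, 2), (9, 2)]
Compute weighted completion times:
  Job (p=3,w=4): C=3, w*C=4*3=12
  Job (p=9,w=4): C=12, w*C=4*12=48
  Job (p=7,w=3): C=19, w*C=3*19=57
  Job (p=10,w=3): C=29, w*C=3*29=87
  Job (p=7,w=2): C=36, w*C=2*36=72
  Job (p=9,w=2): C=45, w*C=2*45=90
Total weighted completion time = 366

366


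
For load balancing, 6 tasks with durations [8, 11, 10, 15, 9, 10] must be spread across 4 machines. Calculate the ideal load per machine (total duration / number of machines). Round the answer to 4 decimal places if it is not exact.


Total processing time = 8 + 11 + 10 + 15 + 9 + 10 = 63
Number of machines = 4
Ideal balanced load = 63 / 4 = 15.75

15.75


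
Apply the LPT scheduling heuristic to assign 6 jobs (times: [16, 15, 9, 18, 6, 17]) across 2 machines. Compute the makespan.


Sort jobs in decreasing order (LPT): [18, 17, 16, 15, 9, 6]
Assign each job to the least loaded machine:
  Machine 1: jobs [18, 15, 9], load = 42
  Machine 2: jobs [17, 16, 6], load = 39
Makespan = max load = 42

42


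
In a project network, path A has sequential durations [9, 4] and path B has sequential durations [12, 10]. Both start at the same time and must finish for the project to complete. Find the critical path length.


Path A total = 9 + 4 = 13
Path B total = 12 + 10 = 22
Critical path = longest path = max(13, 22) = 22

22


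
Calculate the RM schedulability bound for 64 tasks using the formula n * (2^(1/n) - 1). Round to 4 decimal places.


Compute 2^(1/64) = 1.0108892861
Subtract 1: 1.0108892861 - 1 = 0.0108892861
Multiply by n: 64 * 0.0108892861 = 0.6969143104
Round to 4 dp: 0.6969

0.6969


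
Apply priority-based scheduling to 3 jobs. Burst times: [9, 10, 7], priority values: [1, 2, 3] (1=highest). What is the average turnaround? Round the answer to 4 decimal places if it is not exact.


Sort by priority (ascending = highest first):
Order: [(1, 9), (2, 10), (3, 7)]
Completion times:
  Priority 1, burst=9, C=9
  Priority 2, burst=10, C=19
  Priority 3, burst=7, C=26
Average turnaround = 54/3 = 18.0

18.0


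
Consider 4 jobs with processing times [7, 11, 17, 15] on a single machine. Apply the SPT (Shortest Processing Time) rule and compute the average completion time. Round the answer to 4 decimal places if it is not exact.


Sort jobs by processing time (SPT order): [7, 11, 15, 17]
Compute completion times sequentially:
  Job 1: processing = 7, completes at 7
  Job 2: processing = 11, completes at 18
  Job 3: processing = 15, completes at 33
  Job 4: processing = 17, completes at 50
Sum of completion times = 108
Average completion time = 108/4 = 27.0

27.0


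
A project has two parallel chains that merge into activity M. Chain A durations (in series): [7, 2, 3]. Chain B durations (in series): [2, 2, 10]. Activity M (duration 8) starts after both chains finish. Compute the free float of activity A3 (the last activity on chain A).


ES(A3) = sum of predecessors on chain A = 9
EF(A3) = ES + duration = 9 + 3 = 12
Successor of A3 is M. ES(M) = max(sum(A), sum(B)) = max(12, 14) = 14
Free float = ES(successor) - EF(current) = 14 - 12 = 2

2


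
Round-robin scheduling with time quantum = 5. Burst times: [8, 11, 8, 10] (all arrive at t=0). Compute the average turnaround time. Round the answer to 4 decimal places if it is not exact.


Time quantum = 5
Execution trace:
  J1 runs 5 units, time = 5
  J2 runs 5 units, time = 10
  J3 runs 5 units, time = 15
  J4 runs 5 units, time = 20
  J1 runs 3 units, time = 23
  J2 runs 5 units, time = 28
  J3 runs 3 units, time = 31
  J4 runs 5 units, time = 36
  J2 runs 1 units, time = 37
Finish times: [23, 37, 31, 36]
Average turnaround = 127/4 = 31.75

31.75


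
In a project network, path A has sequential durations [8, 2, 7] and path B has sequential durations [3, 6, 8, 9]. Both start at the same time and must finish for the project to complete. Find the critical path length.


Path A total = 8 + 2 + 7 = 17
Path B total = 3 + 6 + 8 + 9 = 26
Critical path = longest path = max(17, 26) = 26

26


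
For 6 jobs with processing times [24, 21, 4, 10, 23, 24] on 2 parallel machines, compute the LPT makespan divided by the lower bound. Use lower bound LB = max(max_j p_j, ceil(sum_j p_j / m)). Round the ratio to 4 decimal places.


LPT order: [24, 24, 23, 21, 10, 4]
Machine loads after assignment: [51, 55]
LPT makespan = 55
Lower bound = max(max_job, ceil(total/2)) = max(24, 53) = 53
Ratio = 55 / 53 = 1.0377

1.0377


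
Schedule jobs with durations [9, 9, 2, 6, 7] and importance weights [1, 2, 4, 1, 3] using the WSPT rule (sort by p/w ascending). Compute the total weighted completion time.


Compute p/w ratios and sort ascending (WSPT): [(2, 4), (7, 3), (9, 2), (6, 1), (9, 1)]
Compute weighted completion times:
  Job (p=2,w=4): C=2, w*C=4*2=8
  Job (p=7,w=3): C=9, w*C=3*9=27
  Job (p=9,w=2): C=18, w*C=2*18=36
  Job (p=6,w=1): C=24, w*C=1*24=24
  Job (p=9,w=1): C=33, w*C=1*33=33
Total weighted completion time = 128

128


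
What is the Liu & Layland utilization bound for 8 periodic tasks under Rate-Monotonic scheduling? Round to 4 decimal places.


Compute 2^(1/8) = 1.0905077327
Subtract 1: 1.0905077327 - 1 = 0.0905077327
Multiply by n: 8 * 0.0905077327 = 0.7240618616
Round to 4 dp: 0.7241

0.7241


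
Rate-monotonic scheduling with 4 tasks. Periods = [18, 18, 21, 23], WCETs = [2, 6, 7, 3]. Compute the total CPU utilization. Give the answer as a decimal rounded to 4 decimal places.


Compute individual utilizations (exact fractions):
  Task 1: C/T = 2/18 = 1/9 (approx. 0.1111)
  Task 2: C/T = 6/18 = 1/3 (approx. 0.3333)
  Task 3: C/T = 7/21 = 1/3 (approx. 0.3333)
  Task 4: C/T = 3/23 (approx. 0.1304)
Total utilization U = 1/9 + 1/3 + 1/3 + 3/23 = 188/207
Rounded to 4 decimal places: U = 0.9082
RM (Liu & Layland) bound for 4 tasks = 0.756828; compare with U = 188/207 (approx. 0.908213)
bound < U <= 1, so the RM sufficient condition is not met (inconclusive; an exact test such as response-time analysis is needed).

0.9082


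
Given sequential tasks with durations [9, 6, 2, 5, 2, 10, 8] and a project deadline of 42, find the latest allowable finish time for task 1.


LF(activity 1) = deadline - sum of successor durations
Successors: activities 2 through 7 with durations [6, 2, 5, 2, 10, 8]
Sum of successor durations = 33
LF = 42 - 33 = 9

9


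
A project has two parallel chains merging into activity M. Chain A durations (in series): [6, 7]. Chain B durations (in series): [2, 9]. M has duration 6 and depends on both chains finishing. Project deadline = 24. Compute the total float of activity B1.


Forward pass: ES(B1) = sum of predecessors on chain B = 0
EF = ES + duration = 0 + 2 = 2
Backward pass: LF(M) = deadline = 24; LS(M) = 24 - 6 = 18
LF(B1) = LS(M) - sum(successors on chain B) = 18 - 9 = 9
LS = LF - duration = 9 - 2 = 7
Total float = LS - ES = 7 - 0 = 7

7


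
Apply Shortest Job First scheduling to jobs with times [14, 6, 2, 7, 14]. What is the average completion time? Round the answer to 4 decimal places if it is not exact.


SJF order (ascending): [2, 6, 7, 14, 14]
Completion times:
  Job 1: burst=2, C=2
  Job 2: burst=6, C=8
  Job 3: burst=7, C=15
  Job 4: burst=14, C=29
  Job 5: burst=14, C=43
Average completion = 97/5 = 19.4

19.4


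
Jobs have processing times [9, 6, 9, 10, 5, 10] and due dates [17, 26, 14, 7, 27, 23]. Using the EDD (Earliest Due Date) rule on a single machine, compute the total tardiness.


Sort by due date (EDD order): [(10, 7), (9, 14), (9, 17), (10, 23), (6, 26), (5, 27)]
Compute completion times and tardiness:
  Job 1: p=10, d=7, C=10, tardiness=max(0,10-7)=3
  Job 2: p=9, d=14, C=19, tardiness=max(0,19-14)=5
  Job 3: p=9, d=17, C=28, tardiness=max(0,28-17)=11
  Job 4: p=10, d=23, C=38, tardiness=max(0,38-23)=15
  Job 5: p=6, d=26, C=44, tardiness=max(0,44-26)=18
  Job 6: p=5, d=27, C=49, tardiness=max(0,49-27)=22
Total tardiness = 74

74


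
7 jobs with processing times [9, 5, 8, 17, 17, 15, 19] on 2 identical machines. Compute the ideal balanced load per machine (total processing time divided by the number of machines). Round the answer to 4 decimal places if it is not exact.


Total processing time = 9 + 5 + 8 + 17 + 17 + 15 + 19 = 90
Number of machines = 2
Ideal balanced load = 90 / 2 = 45.0

45.0


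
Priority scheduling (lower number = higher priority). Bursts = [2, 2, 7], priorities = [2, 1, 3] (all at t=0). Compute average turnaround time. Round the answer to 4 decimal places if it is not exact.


Sort by priority (ascending = highest first):
Order: [(1, 2), (2, 2), (3, 7)]
Completion times:
  Priority 1, burst=2, C=2
  Priority 2, burst=2, C=4
  Priority 3, burst=7, C=11
Average turnaround = 17/3 = 5.6667

5.6667


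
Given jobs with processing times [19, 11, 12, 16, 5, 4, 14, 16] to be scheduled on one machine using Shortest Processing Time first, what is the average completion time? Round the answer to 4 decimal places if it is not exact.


Sort jobs by processing time (SPT order): [4, 5, 11, 12, 14, 16, 16, 19]
Compute completion times sequentially:
  Job 1: processing = 4, completes at 4
  Job 2: processing = 5, completes at 9
  Job 3: processing = 11, completes at 20
  Job 4: processing = 12, completes at 32
  Job 5: processing = 14, completes at 46
  Job 6: processing = 16, completes at 62
  Job 7: processing = 16, completes at 78
  Job 8: processing = 19, completes at 97
Sum of completion times = 348
Average completion time = 348/8 = 43.5

43.5


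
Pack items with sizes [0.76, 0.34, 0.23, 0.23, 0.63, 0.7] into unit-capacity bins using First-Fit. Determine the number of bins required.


Place items sequentially using First-Fit:
  Item 0.76 -> new Bin 1
  Item 0.34 -> new Bin 2
  Item 0.23 -> Bin 1 (now 0.99)
  Item 0.23 -> Bin 2 (now 0.57)
  Item 0.63 -> new Bin 3
  Item 0.7 -> new Bin 4
Total bins used = 4

4
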